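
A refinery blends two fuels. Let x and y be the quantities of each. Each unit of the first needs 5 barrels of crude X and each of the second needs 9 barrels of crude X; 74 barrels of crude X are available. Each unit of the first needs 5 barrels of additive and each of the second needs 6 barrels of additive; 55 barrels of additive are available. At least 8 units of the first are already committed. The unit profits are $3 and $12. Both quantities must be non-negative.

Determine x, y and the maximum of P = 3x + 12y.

x = 8, y = 5/2, maximum P = 54

Corner points and P = 3x + 12y:
  (11, 0) → P = 33
  (8, 0) → P = 24
  (8, 5/2) → P = 54

The binding constraints are 5x + 6y = 55 and x = 8.
Solving simultaneously gives x = 8, y = 5/2.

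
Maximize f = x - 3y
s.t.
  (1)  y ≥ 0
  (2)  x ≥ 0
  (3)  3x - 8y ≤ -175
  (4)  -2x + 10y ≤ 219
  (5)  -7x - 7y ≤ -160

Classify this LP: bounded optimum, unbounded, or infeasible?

infeasible

The boundaries y = 0 and -7x - 7y = -160 meet at (160/7, 0), but that point violates 3x - 8y ≤ -175. Every candidate vertex is excluded by some other constraint, so the feasible region is empty.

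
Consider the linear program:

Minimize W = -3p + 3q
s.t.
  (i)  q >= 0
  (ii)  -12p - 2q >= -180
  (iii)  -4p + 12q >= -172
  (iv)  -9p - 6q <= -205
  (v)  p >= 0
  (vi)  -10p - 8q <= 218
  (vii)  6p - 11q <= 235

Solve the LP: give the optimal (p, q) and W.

Feasible corners and W = -3p + 3q:
  (335/27, 140/9) → W = 85/9
  (0, 90) → W = 270
  (0, 205/6) → W = 205/2

p = 335/27, q = 140/9, minimum W = 85/9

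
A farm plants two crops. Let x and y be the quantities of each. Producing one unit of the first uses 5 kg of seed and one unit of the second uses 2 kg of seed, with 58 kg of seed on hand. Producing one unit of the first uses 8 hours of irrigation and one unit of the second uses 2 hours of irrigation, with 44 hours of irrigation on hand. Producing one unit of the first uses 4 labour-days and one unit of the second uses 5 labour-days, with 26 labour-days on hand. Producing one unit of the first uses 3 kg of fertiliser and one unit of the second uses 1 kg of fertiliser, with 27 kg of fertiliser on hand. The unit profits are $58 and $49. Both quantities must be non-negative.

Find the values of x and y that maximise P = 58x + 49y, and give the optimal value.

Vertices and P = 58x + 49y:
  (0, 0) → P = 0
  (0, 26/5) → P = 1274/5
  (11/2, 0) → P = 319
  (21/4, 1) → P = 707/2

The optimum lies where 8x + 2y = 44 and 4x + 5y = 26.
Solving simultaneously gives x = 21/4, y = 1.

x = 21/4, y = 1, maximum P = 707/2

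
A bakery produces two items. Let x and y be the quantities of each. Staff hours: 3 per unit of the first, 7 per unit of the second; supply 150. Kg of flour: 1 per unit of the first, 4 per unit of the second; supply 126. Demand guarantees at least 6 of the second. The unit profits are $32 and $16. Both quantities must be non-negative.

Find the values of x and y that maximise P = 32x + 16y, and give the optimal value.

Feasible corners and P = 32x + 16y:
  (0, 150/7) → P = 2400/7
  (0, 6) → P = 96
  (36, 6) → P = 1248

x = 36, y = 6, maximum P = 1248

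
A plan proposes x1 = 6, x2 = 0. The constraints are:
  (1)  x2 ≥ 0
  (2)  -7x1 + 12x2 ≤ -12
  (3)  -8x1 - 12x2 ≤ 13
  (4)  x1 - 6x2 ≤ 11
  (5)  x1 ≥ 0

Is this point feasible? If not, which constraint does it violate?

feasible

(1): 0 ≥ 0 ✓
(2): -42 ≤ -12 ✓
(3): -48 ≤ 13 ✓
(4): 6 ≤ 11 ✓
(5): 6 ≥ 0 ✓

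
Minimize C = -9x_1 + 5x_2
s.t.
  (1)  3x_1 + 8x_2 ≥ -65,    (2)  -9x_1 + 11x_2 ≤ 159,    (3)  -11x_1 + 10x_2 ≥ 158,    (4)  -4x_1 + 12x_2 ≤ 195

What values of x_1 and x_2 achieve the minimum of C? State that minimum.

Extreme points and C = -9x_1 + 5x_2:
  (-1987/105, -36/35) → C = 5781/35
  (-957/59, -241/118) → C = 16021/118
  (-148/31, 327/31) → C = 2967/31

x_1 = -148/31, x_2 = 327/31, minimum C = 2967/31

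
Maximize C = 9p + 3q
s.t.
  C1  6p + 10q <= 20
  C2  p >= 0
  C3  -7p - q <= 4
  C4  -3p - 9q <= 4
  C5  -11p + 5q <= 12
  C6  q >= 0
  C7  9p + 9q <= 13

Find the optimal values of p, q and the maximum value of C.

p = 13/9, q = 0, maximum C = 13

Vertices and C = 9p + 3q:
  (0, 0) → C = 0
  (0, 13/9) → C = 13/3
  (13/9, 0) → C = 13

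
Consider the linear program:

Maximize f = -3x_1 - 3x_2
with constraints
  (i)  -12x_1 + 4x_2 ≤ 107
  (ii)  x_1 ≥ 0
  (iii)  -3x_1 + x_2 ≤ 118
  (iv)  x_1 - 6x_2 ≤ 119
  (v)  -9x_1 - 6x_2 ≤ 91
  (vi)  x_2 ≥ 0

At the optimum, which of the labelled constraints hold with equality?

(ii) and (vi)

Vertices and f = -3x_1 - 3x_2:
  (0, 107/4) → f = -321/4
  (0, 0) → f = 0
  (119, 0) → f = -357
The feasible region is unbounded (it extends along (6, 1), (1, 3)), but f strictly decreases along every unbounded feasible direction, so there is no improving ray and the maximum is attained at a vertex.

The maximum is at (0, 0). Substituting into each constraint, equality holds for (ii) and (vi); the remaining constraints have slack.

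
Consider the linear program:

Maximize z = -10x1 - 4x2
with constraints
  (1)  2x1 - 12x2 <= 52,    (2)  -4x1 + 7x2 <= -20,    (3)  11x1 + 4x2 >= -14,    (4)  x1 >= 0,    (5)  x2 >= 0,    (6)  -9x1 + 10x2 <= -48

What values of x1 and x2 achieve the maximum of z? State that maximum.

Feasible corners and z = -10x1 - 4x2:
  (26, 0) → z = -260
  (136/23, 12/23) → z = -1408/23
  (16/3, 0) → z = -160/3
The feasible region is unbounded (it extends along (7, 4), (6, 1)), but z strictly decreases along every unbounded feasible direction, so there is no improving ray and the maximum is attained at a vertex.

The optimum lies where x2 = 0 and -9x1 + 10x2 = -48.
Solving simultaneously gives x1 = 16/3, x2 = 0.

x1 = 16/3, x2 = 0, maximum z = -160/3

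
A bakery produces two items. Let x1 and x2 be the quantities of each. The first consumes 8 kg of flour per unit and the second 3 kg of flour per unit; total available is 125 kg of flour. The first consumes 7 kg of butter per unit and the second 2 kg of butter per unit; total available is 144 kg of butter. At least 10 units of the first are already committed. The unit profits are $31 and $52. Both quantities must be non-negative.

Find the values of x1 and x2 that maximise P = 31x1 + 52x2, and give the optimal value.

Vertices and P = 31x1 + 52x2:
  (125/8, 0) → P = 3875/8
  (10, 0) → P = 310
  (10, 15) → P = 1090

The optimum lies where 8x1 + 3x2 = 125 and x1 = 10.
Solving simultaneously gives x1 = 10, x2 = 15.

x1 = 10, x2 = 15, maximum P = 1090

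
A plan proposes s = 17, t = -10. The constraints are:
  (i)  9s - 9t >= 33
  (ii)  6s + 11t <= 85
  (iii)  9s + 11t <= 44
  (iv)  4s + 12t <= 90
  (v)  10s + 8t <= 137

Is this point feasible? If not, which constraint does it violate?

feasible

(i): 243 ≥ 33 ✓
(ii): -8 ≤ 85 ✓
(iii): 43 ≤ 44 ✓
(iv): -52 ≤ 90 ✓
(v): 90 ≤ 137 ✓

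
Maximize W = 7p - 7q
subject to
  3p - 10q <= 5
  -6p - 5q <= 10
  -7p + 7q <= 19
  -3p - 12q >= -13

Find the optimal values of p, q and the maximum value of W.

p = 95/33, q = 4/11, maximum W = 581/33

Feasible corners and W = 7p - 7q:
  (-1, -4/5) → W = -7/5
  (95/33, 4/11) → W = 581/33
  (-15/7, 4/7) → W = -19
  (-137/105, 148/105) → W = -19

The binding constraints are 3p - 10q = 5 and -3p - 12q = -13.
Solving simultaneously gives p = 95/33, q = 4/11.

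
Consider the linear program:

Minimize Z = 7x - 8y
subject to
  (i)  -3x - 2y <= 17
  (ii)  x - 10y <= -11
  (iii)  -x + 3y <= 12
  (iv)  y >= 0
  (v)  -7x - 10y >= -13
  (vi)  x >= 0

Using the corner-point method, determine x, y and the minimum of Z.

Extreme points and Z = 7x - 8y:
  (1/4, 9/8) → Z = -29/4
  (0, 11/10) → Z = -44/5
  (0, 13/10) → Z = -52/5

x = 0, y = 13/10, minimum Z = -52/5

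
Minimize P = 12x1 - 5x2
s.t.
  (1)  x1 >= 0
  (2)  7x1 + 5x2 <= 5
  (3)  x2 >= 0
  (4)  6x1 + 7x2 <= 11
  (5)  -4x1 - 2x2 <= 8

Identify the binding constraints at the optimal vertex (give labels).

(1) and (2)

Feasible corners and P = 12x1 - 5x2:
  (0, 1) → P = -5
  (0, 0) → P = 0
  (5/7, 0) → P = 60/7

The minimum is at (0, 1). Substituting into each constraint, equality holds for (1) and (2); the remaining constraints have slack.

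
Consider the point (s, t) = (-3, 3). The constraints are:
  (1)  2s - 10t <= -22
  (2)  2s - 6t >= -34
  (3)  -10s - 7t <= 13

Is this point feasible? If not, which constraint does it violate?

(1): -36 ≤ -22 ✓
(2): -24 ≥ -34 ✓
(3): 9 ≤ 13 ✓

feasible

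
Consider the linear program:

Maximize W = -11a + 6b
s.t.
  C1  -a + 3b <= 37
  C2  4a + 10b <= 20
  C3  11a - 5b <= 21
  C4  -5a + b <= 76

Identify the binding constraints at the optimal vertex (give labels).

Extreme points and W = -11a + 6b:
  (31/13, 68/65) → W = -1297/65
  (-370/27, 202/27) → W = 5282/27
  (-401/14, -941/14) → W = -1235/14

The maximum is at (-370/27, 202/27). Substituting into each constraint, equality holds for C2 and C4; the remaining constraints have slack.

C2 and C4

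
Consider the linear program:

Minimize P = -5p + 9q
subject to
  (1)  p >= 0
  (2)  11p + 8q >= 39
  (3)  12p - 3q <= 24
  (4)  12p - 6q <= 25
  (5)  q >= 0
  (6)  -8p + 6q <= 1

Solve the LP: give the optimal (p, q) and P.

p = 103/43, q = 68/43, minimum P = 97/43

Corner points and P = -5p + 9q:
  (103/43, 68/43) → P = 97/43
  (113/65, 323/130) → P = 1777/130
  (49/16, 17/4) → P = 367/16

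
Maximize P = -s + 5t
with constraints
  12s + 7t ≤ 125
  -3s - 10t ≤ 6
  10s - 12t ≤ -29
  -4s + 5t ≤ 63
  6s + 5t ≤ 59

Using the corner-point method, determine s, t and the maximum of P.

Corner points and P = -s + 5t:
  (-181/68, 27/136) → P = 497/136
  (-12, 3) → P = 27
  (563/122, 382/61) → P = 3257/122
  (-2/5, 307/25) → P = 309/5

s = -2/5, t = 307/25, maximum P = 309/5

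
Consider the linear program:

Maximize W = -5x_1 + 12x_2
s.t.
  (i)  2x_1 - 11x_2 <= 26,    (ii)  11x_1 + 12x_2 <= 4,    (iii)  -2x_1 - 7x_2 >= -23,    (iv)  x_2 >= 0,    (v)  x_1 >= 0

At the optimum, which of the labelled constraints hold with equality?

(ii) and (v)

Corner points and W = -5x_1 + 12x_2:
  (4/11, 0) → W = -20/11
  (0, 1/3) → W = 4
  (0, 0) → W = 0

The maximum is at (0, 1/3). Substituting into each constraint, equality holds for (ii) and (v); the remaining constraints have slack.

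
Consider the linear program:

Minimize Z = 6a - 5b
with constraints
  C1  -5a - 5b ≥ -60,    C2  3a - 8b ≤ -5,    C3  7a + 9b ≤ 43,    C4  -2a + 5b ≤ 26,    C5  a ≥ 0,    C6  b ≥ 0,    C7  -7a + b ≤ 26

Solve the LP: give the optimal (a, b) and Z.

a = 0, b = 43/9, minimum Z = -215/9

Vertices and Z = 6a - 5b:
  (299/83, 164/83) → Z = 974/83
  (0, 5/8) → Z = -25/8
  (0, 43/9) → Z = -215/9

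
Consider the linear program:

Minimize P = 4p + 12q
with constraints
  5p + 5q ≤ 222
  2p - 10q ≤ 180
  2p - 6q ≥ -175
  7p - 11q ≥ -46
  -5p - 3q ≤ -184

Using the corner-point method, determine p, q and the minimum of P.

p = 85/2, q = -19/2, minimum P = 56

Feasible corners and P = 4p + 12q:
  (52, -38/5) → P = 584/5
  (127/5, 19) → P = 1648/5
  (85/2, -19/2) → P = 56

The binding constraints are 2p - 10q = 180 and -5p - 3q = -184.
Solving simultaneously gives p = 85/2, q = -19/2.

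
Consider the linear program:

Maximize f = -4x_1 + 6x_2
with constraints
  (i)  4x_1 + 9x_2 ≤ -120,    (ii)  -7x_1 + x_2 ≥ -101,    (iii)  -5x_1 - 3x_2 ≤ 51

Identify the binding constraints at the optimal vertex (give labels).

(i) and (iii)

Corner points and f = -4x_1 + 6x_2:
  (789/67, -1244/67) → f = -10620/67
  (-3, -12) → f = -60
  (126/13, -431/13) → f = -3090/13

The maximum is at (-3, -12). Substituting into each constraint, equality holds for (i) and (iii); the remaining constraints have slack.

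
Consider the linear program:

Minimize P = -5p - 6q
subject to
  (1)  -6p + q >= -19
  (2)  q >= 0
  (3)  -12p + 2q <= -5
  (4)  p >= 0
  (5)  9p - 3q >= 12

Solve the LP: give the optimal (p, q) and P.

Feasible corners and P = -5p - 6q:
  (19/6, 0) → P = -95/6
  (5, 11) → P = -91
  (4/3, 0) → P = -20/3

At the optimal vertex, -6p + q = -19 and 9p - 3q = 12.
Solving simultaneously gives p = 5, q = 11.

p = 5, q = 11, minimum P = -91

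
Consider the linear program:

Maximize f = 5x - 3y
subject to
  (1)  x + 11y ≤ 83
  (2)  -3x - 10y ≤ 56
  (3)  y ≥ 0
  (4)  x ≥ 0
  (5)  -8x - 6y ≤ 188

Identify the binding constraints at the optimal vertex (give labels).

Extreme points and f = 5x - 3y:
  (83, 0) → f = 415
  (0, 83/11) → f = -249/11
  (0, 0) → f = 0

The maximum is at (83, 0). Substituting into each constraint, equality holds for (1) and (3); the remaining constraints have slack.

(1) and (3)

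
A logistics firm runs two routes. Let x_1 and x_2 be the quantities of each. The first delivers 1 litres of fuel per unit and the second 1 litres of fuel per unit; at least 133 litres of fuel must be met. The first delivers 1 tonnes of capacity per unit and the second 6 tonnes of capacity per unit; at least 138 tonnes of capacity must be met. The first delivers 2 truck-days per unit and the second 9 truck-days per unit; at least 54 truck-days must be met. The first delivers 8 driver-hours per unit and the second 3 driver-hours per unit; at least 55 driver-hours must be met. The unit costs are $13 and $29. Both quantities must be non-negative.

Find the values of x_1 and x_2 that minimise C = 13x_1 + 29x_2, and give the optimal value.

x_1 = 132, x_2 = 1, minimum C = 1745

Feasible corners and C = 13x_1 + 29x_2:
  (0, 133) → C = 3857
  (138, 0) → C = 1794
  (132, 1) → C = 1745
The feasible region is unbounded (it extends along (0, 1), (1, 0)), but C strictly increases along every unbounded feasible direction, so there is no improving ray and the minimum is attained at a vertex.

The optimum lies where x_1 + x_2 = 133 and x_1 + 6x_2 = 138.
Solving simultaneously gives x_1 = 132, x_2 = 1.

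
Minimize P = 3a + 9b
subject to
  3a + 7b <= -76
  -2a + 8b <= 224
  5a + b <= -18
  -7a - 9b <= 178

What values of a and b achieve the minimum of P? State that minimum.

Corner points and P = 3a + 9b:
  (-25/16, -163/16) → P = -771/8
  (-281/11, 1/11) → P = -834/11
  (8/19, -382/19) → P = -3414/19

The optimum lies where 5a + b = -18 and -7a - 9b = 178.
Solving simultaneously gives a = 8/19, b = -382/19.

a = 8/19, b = -382/19, minimum P = -3414/19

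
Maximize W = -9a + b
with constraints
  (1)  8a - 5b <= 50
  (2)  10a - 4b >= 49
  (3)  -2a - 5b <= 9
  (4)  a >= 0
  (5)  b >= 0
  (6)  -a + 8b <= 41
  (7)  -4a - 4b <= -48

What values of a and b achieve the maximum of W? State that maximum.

a = 97/14, b = 71/14, maximum W = -401/7

Vertices and W = -9a + b:
  (605/59, 378/59) → W = -5067/59
  (110/13, 46/13) → W = -944/13
  (139/19, 459/76) → W = -4545/76
  (97/14, 71/14) → W = -401/7

The binding constraints are 10a - 4b = 49 and -4a - 4b = -48.
Solving simultaneously gives a = 97/14, b = 71/14.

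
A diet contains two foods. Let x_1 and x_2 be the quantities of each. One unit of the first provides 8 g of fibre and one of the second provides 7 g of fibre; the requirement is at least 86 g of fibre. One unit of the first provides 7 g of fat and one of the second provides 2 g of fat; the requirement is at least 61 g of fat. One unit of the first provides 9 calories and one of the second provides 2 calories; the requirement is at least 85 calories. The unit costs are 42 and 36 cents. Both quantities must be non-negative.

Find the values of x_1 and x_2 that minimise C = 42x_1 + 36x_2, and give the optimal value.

The feasible region is unbounded (it extends along (0, 1), (1, 0)), but C strictly increases along every unbounded feasible direction, so there is no improving ray and the minimum is attained at a vertex.

x_1 = 9, x_2 = 2, minimum C = 450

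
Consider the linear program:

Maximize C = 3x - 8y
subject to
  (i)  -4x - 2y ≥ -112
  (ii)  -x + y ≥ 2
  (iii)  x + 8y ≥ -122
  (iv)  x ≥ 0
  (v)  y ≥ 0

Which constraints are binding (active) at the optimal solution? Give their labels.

(ii) and (iv)

Extreme points and C = 3x - 8y:
  (18, 20) → C = -106
  (0, 56) → C = -448
  (0, 2) → C = -16

The maximum is at (0, 2). Substituting into each constraint, equality holds for (ii) and (iv); the remaining constraints have slack.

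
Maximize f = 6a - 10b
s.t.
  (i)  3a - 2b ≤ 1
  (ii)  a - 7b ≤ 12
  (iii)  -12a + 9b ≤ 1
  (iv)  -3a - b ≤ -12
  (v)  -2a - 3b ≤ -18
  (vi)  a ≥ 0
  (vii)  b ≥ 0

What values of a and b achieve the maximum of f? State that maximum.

Extreme points and f = 6a - 10b:
  (11/3, 5) → f = -28
  (3, 4) → f = -22
  (53/18, 109/27) → f = -613/27

a = 3, b = 4, maximum f = -22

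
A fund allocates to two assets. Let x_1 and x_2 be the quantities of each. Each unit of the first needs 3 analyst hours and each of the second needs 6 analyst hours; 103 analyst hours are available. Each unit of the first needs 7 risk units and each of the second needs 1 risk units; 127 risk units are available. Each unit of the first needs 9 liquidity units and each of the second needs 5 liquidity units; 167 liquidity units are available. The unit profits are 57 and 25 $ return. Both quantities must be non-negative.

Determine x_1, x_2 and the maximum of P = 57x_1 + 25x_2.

x_1 = 18, x_2 = 1, maximum P = 1051

Corner points and P = 57x_1 + 25x_2:
  (0, 0) → P = 0
  (0, 103/6) → P = 2575/6
  (127/7, 0) → P = 7239/7
  (487/39, 142/13) → P = 12803/13
  (18, 1) → P = 1051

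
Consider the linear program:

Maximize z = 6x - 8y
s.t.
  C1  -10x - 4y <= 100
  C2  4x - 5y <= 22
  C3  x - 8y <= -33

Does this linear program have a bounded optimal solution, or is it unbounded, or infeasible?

Extreme points and z = 6x - 8y:
  (-233/21, 115/42) → z = -1858/21
  (341/27, 154/27) → z = 814/27
The feasible region has finitely many vertices and no improving ray; the maximum is 814/27 at (341/27, 154/27).

bounded optimum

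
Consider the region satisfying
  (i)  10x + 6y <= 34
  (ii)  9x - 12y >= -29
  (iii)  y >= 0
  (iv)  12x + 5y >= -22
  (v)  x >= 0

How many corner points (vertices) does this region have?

Pairwise boundary intersections that survive every other constraint:
  (39/29, 298/87)
  (17/5, 0)
  (0, 29/12)
  (0, 0)

4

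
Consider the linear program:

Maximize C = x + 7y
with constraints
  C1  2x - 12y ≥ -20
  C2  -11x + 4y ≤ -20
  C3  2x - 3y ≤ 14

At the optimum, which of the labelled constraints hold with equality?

Extreme points and C = x + 7y:
  (80/31, 65/31) → C = 535/31
  (38/3, 34/9) → C = 352/9
  (4/25, -114/25) → C = -794/25

The maximum is at (38/3, 34/9). Substituting into each constraint, equality holds for C1 and C3; the remaining constraints have slack.

C1 and C3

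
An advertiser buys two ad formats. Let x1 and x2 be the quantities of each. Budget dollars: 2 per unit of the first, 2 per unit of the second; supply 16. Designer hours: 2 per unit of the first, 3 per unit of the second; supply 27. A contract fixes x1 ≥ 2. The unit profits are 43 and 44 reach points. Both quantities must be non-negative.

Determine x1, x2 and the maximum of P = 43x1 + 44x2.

Corner points and P = 43x1 + 44x2:
  (8, 0) → P = 344
  (2, 0) → P = 86
  (2, 6) → P = 350

x1 = 2, x2 = 6, maximum P = 350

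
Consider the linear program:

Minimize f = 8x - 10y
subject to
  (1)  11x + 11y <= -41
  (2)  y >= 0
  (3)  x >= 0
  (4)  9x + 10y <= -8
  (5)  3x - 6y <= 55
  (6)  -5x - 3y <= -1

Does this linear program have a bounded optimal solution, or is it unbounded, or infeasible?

infeasible

The boundaries 3x - 6y = 55 and -5x - 3y = -1 meet at (57/13, -272/39), but that point violates 11x + 11y ≤ -41. Every candidate vertex is excluded by some other constraint, so the feasible region is empty.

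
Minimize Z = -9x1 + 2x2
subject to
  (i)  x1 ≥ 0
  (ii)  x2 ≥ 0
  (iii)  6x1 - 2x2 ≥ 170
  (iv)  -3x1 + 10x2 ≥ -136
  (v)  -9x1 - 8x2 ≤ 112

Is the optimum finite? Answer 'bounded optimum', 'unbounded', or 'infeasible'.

From the feasible point (85/3, 0), moving in the direction (2, 6) keeps every constraint satisfied while Z decreases without bound.

unbounded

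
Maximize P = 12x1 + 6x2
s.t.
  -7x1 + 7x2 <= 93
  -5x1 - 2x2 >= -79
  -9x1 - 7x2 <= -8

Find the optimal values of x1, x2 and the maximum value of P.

Extreme points and P = 12x1 + 6x2:
  (367/49, 1018/49) → P = 10512/49
  (-85/16, 893/112) → P = -891/56
  (537/17, -671/17) → P = 2418/17

x1 = 367/49, x2 = 1018/49, maximum P = 10512/49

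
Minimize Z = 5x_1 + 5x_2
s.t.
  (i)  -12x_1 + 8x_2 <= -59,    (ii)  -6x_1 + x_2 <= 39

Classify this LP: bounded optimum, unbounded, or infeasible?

From the feasible point (-371/36, -137/6), moving in the direction (-1, -6) keeps every constraint satisfied while Z decreases without bound.

unbounded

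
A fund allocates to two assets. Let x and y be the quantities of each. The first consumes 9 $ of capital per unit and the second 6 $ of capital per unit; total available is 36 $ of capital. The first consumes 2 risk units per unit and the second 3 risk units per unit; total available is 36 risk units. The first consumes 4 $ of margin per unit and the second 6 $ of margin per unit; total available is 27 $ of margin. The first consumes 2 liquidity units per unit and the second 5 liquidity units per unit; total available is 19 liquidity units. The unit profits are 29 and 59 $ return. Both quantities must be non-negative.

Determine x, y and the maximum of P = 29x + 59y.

Vertices and P = 29x + 59y:
  (0, 0) → P = 0
  (0, 19/5) → P = 1121/5
  (4, 0) → P = 116
  (2, 3) → P = 235

The optimum lies where 9x + 6y = 36 and 2x + 5y = 19.
Solving simultaneously gives x = 2, y = 3.

x = 2, y = 3, maximum P = 235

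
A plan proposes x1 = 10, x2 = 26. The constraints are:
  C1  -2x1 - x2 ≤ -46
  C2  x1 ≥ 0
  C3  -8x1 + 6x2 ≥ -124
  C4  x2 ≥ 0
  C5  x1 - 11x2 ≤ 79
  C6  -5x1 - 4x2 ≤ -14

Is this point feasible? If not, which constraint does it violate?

feasible

C1: -46 ≤ -46 ✓
C2: 10 ≥ 0 ✓
C3: 76 ≥ -124 ✓
C4: 26 ≥ 0 ✓
C5: -276 ≤ 79 ✓
C6: -154 ≤ -14 ✓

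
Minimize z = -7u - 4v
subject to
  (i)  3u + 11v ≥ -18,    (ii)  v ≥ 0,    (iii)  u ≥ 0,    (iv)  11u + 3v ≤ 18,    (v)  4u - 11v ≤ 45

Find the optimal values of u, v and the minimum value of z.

u = 0, v = 6, minimum z = -24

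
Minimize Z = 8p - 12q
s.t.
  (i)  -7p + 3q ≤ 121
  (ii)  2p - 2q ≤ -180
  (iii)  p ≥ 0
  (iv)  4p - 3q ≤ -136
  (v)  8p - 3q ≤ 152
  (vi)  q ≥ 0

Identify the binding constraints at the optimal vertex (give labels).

Vertices and Z = 8p - 12q:
  (149/4, 509/4) → Z = -1229
  (273, 2032/3) → Z = -5944
  (422/5, 872/5) → Z = -7088/5

The minimum is at (273, 2032/3). Substituting into each constraint, equality holds for (i) and (v); the remaining constraints have slack.

(i) and (v)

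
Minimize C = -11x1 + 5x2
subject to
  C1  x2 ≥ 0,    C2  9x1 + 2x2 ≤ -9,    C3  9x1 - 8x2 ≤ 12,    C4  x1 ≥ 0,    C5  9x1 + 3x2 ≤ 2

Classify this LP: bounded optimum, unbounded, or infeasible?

infeasible

The boundaries x2 = 0 and 9x1 + 2x2 = -9 meet at (-1, 0), but that point violates x1 ≥ 0. Every candidate vertex is excluded by some other constraint, so the feasible region is empty.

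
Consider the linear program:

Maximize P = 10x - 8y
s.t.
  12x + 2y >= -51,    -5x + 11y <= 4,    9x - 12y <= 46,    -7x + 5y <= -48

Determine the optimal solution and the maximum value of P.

x = 554/39, y = 266/39, maximum P = 3412/39

Feasible corners and P = 10x - 8y:
  (554/39, 266/39) → P = 3412/39
  (137/13, 67/13) → P = 834/13
  (346/39, 110/39) → P = 860/13

The binding constraints are -5x + 11y = 4 and 9x - 12y = 46.
Solving simultaneously gives x = 554/39, y = 266/39.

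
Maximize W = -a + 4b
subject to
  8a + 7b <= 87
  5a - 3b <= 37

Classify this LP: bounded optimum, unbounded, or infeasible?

From the feasible point (520/59, 139/59), moving in the direction (-7, 8) keeps every constraint satisfied while W increases without bound.

unbounded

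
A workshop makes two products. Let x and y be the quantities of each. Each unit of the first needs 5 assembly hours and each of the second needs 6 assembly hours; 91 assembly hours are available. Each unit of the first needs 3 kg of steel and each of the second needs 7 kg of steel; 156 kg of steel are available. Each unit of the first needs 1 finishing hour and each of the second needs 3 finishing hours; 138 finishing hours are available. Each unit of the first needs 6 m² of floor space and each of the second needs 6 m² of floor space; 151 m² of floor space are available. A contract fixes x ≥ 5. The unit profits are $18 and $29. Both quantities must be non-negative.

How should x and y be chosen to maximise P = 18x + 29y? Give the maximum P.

x = 5, y = 11, maximum P = 409

Feasible corners and P = 18x + 29y:
  (91/5, 0) → P = 1638/5
  (5, 0) → P = 90
  (5, 11) → P = 409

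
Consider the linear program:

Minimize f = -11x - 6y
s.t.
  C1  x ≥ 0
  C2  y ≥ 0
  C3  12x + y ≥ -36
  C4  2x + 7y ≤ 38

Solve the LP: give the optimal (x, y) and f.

x = 19, y = 0, minimum f = -209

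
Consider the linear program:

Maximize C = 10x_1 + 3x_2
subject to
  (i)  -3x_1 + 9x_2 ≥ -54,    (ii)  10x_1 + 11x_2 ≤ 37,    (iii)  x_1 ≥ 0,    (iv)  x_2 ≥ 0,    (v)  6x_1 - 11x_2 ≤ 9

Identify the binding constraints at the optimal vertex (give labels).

Vertices and C = 10x_1 + 3x_2:
  (0, 37/11) → C = 111/11
  (23/8, 3/4) → C = 31
  (0, 0) → C = 0
  (3/2, 0) → C = 15

The maximum is at (23/8, 3/4). Substituting into each constraint, equality holds for (ii) and (v); the remaining constraints have slack.

(ii) and (v)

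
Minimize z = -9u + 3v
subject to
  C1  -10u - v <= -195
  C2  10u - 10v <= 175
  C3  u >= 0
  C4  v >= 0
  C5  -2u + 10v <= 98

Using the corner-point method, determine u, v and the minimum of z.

Corner points and z = -9u + 3v:
  (425/22, 20/11) → z = -3705/22
  (926/51, 685/51) → z = -2093/17
  (273/8, 133/8) → z = -1029/4

u = 273/8, v = 133/8, minimum z = -1029/4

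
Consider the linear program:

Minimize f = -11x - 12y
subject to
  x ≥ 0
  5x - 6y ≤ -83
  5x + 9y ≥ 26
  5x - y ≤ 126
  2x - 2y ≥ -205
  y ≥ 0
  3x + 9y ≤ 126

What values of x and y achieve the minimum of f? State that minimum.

x = 1/7, y = 293/21, minimum f = -169

Vertices and f = -11x - 12y:
  (0, 83/6) → f = -166
  (0, 14) → f = -168
  (1/7, 293/21) → f = -169

The optimum lies where 5x - 6y = -83 and 3x + 9y = 126.
Solving simultaneously gives x = 1/7, y = 293/21.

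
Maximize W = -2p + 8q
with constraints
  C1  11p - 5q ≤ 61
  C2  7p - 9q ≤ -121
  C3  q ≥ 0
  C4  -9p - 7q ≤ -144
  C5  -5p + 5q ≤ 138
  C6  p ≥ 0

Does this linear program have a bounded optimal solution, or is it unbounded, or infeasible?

Corner points and W = -2p + 8q:
  (577/32, 879/32) → W = 2939/16
  (199/6, 1823/30) → W = 2099/5
  (449/130, 2097/130) → W = 7939/65
  (0, 144/7) → W = 1152/7
  (0, 138/5) → W = 1104/5
The feasible region has finitely many vertices and no improving ray; the maximum is 2099/5 at (199/6, 1823/30).

bounded optimum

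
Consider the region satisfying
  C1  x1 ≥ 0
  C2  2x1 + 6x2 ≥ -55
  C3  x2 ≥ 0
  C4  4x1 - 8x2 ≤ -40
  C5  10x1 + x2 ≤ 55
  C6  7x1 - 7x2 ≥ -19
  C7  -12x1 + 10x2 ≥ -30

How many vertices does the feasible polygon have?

The feasible vertices (each the meet of two boundaries and inside every other half-plane) are:
  (100/21, 155/21)
  (32/7, 51/7)
  (366/77, 575/77)

3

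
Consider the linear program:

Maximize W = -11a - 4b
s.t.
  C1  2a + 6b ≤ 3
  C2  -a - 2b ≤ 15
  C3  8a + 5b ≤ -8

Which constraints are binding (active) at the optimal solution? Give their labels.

Feasible corners and W = -11a - 4b:
  (-48, 33/2) → W = 462
  (-63/38, 20/19) → W = 533/38
  (59/11, -112/11) → W = -201/11

The maximum is at (-48, 33/2). Substituting into each constraint, equality holds for C1 and C2; the remaining constraints have slack.

C1 and C2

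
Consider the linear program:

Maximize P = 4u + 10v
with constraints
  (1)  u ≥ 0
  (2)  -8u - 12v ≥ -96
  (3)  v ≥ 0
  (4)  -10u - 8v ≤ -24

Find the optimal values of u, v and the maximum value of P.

u = 0, v = 8, maximum P = 80

Extreme points and P = 4u + 10v:
  (0, 8) → P = 80
  (0, 3) → P = 30
  (12, 0) → P = 48
  (12/5, 0) → P = 48/5

The binding constraints are u = 0 and -8u - 12v = -96.
Solving simultaneously gives u = 0, v = 8.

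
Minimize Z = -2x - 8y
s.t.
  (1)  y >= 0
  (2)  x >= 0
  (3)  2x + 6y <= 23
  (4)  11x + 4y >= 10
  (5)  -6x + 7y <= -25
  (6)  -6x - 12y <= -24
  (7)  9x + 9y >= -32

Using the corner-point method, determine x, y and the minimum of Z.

x = 311/50, y = 44/25, minimum Z = -663/25

Corner points and Z = -2x - 8y:
  (23/2, 0) → Z = -23
  (25/6, 0) → Z = -25/3
  (311/50, 44/25) → Z = -663/25

The optimum lies where 2x + 6y = 23 and -6x + 7y = -25.
Solving simultaneously gives x = 311/50, y = 44/25.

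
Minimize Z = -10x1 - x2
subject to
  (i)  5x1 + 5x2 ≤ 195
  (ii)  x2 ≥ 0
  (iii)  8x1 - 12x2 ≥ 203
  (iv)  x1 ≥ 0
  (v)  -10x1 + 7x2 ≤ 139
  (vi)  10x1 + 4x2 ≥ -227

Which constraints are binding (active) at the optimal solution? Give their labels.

Extreme points and Z = -10x1 - x2:
  (39, 0) → Z = -390
  (671/20, 109/20) → Z = -6819/20
  (203/8, 0) → Z = -1015/4

The minimum is at (39, 0). Substituting into each constraint, equality holds for (i) and (ii); the remaining constraints have slack.

(i) and (ii)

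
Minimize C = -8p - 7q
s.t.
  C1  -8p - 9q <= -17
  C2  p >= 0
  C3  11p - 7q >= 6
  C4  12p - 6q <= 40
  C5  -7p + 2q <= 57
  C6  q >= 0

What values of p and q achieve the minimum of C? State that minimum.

Feasible corners and C = -8p - 7q:
  (173/155, 139/155) → C = -2357/155
  (17/8, 0) → C = -17
  (122/9, 184/9) → C = -2264/9
  (10/3, 0) → C = -80/3

At the optimal vertex, 11p - 7q = 6 and 12p - 6q = 40.
Solving simultaneously gives p = 122/9, q = 184/9.

p = 122/9, q = 184/9, minimum C = -2264/9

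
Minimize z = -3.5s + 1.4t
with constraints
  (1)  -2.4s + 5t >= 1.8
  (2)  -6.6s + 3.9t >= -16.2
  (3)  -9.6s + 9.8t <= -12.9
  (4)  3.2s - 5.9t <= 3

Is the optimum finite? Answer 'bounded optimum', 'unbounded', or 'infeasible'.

bounded optimum

Extreme points and z = -3.5s + 1.4t:
  (1467/394, 423/197) → z = -39501/3940
  (1369/408, 67/34) → z = -36659/4080
  (3615/908, 1173/454) → z = -93681/9080
The feasible region has finitely many vertices and no improving ray; the minimum is -93681/9080 at (3615/908, 1173/454).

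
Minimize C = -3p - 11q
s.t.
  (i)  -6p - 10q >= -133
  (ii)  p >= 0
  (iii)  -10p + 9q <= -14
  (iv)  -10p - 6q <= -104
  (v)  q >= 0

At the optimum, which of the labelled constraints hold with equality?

(i) and (iii)

Corner points and C = -3p - 11q:
  (191/22, 89/11) → C = -2531/22
  (133/6, 0) → C = -133/2
  (34/5, 6) → C = -432/5
  (52/5, 0) → C = -156/5

The minimum is at (191/22, 89/11). Substituting into each constraint, equality holds for (i) and (iii); the remaining constraints have slack.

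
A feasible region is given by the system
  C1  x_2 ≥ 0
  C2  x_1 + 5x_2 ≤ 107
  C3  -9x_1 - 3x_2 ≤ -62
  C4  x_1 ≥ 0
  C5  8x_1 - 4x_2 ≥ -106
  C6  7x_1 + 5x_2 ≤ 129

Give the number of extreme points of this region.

Intersecting each pair of boundary lines and keeping only the points that satisfy every inequality leaves:
  (62/9, 0)
  (129/7, 0)
  (0, 107/5)
  (11/3, 62/3)
  (0, 62/3)

5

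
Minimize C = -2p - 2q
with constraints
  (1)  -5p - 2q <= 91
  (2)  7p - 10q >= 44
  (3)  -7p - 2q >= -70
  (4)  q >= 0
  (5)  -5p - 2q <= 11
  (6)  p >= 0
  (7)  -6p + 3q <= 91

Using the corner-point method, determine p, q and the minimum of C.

Feasible corners and C = -2p - 2q:
  (197/21, 13/6) → C = -485/21
  (44/7, 0) → C = -88/7
  (10, 0) → C = -20

The binding constraints are 7p - 10q = 44 and -7p - 2q = -70.
Solving simultaneously gives p = 197/21, q = 13/6.

p = 197/21, q = 13/6, minimum C = -485/21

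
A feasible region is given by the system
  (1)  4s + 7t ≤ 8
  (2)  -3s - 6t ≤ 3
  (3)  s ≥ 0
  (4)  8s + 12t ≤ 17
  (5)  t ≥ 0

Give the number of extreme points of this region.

Intersecting each pair of boundary lines and keeping only the points that satisfy every inequality leaves:
  (0, 8/7)
  (2, 0)
  (0, 0)

3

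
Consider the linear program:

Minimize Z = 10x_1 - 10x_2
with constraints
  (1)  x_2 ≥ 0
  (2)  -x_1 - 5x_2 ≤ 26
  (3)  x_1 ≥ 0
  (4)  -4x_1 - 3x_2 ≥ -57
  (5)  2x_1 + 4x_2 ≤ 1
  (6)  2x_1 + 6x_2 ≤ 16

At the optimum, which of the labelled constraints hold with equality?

(3) and (5)

Feasible corners and Z = 10x_1 - 10x_2:
  (0, 0) → Z = 0
  (1/2, 0) → Z = 5
  (0, 1/4) → Z = -5/2

The minimum is at (0, 1/4). Substituting into each constraint, equality holds for (3) and (5); the remaining constraints have slack.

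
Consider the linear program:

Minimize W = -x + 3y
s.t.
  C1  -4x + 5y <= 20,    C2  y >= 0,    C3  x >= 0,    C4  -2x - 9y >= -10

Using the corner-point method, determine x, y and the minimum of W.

x = 5, y = 0, minimum W = -5

Feasible corners and W = -x + 3y:
  (0, 0) → W = 0
  (5, 0) → W = -5
  (0, 10/9) → W = 10/3

At the optimal vertex, y = 0 and -2x - 9y = -10.
Solving simultaneously gives x = 5, y = 0.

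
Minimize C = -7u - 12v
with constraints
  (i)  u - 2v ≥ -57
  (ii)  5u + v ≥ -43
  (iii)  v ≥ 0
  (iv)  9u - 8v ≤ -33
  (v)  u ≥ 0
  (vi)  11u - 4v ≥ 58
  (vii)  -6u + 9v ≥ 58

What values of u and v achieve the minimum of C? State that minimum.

At the optimal vertex, u - 2v = -57 and 9u - 8v = -33.
Solving simultaneously gives u = 39, v = 48.

u = 39, v = 48, minimum C = -849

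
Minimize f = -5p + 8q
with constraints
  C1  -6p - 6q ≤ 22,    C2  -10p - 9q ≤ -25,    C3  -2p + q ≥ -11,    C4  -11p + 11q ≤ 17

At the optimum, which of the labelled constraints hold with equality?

Extreme points and f = -5p + 8q:
  (31/7, -15/7) → f = -275/7
  (122/209, 445/209) → f = 2950/209
  (138/11, 155/11) → f = 50

The minimum is at (31/7, -15/7). Substituting into each constraint, equality holds for C2 and C3; the remaining constraints have slack.

C2 and C3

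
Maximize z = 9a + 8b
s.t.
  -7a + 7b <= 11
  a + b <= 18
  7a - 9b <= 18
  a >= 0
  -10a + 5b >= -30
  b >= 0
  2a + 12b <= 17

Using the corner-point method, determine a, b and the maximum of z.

Extreme points and z = 9a + 8b:
  (36/11, 6/11) → z = 372/11
  (18/7, 0) → z = 162/7
  (0, 0) → z = 0
  (0, 17/12) → z = 34/3
  (89/26, 11/13) → z = 977/26

The binding constraints are -10a + 5b = -30 and 2a + 12b = 17.
Solving simultaneously gives a = 89/26, b = 11/13.

a = 89/26, b = 11/13, maximum z = 977/26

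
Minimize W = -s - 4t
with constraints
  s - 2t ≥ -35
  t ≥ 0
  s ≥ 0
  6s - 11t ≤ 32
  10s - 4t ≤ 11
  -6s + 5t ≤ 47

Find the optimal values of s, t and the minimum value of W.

Extreme points and W = -s - 4t:
  (0, 0) → W = 0
  (11/10, 0) → W = -11/10
  (0, 47/5) → W = -188/5
  (243/26, 268/13) → W = -2387/26

At the optimal vertex, 10s - 4t = 11 and -6s + 5t = 47.
Solving simultaneously gives s = 243/26, t = 268/13.

s = 243/26, t = 268/13, minimum W = -2387/26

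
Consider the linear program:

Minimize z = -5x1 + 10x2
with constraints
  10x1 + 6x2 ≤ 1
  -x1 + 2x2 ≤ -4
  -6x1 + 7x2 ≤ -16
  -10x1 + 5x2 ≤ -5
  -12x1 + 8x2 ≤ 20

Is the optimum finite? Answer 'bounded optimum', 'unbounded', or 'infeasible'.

unbounded

From the feasible point (1, -3/2), moving in the direction (-5, -10) keeps every constraint satisfied while z decreases without bound.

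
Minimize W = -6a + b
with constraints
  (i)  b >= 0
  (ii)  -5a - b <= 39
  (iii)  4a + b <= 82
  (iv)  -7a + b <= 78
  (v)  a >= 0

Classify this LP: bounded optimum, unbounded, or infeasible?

Vertices and W = -6a + b:
  (41/2, 0) → W = -123
  (0, 0) → W = 0
  (4/11, 886/11) → W = 862/11
  (0, 78) → W = 78
The feasible region has finitely many vertices and no improving ray; the minimum is -123 at (41/2, 0).

bounded optimum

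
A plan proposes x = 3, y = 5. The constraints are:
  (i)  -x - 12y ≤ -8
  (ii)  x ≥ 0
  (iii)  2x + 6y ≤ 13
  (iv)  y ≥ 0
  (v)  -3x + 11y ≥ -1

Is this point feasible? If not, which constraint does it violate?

Constraint (iii): 2x + 6y = 36, which is not ≤ 13. All other constraints are satisfied.

not feasible — violates (iii)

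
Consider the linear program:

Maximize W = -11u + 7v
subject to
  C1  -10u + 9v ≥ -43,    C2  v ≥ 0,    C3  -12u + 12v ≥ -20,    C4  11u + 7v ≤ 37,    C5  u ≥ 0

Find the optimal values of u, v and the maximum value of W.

u = 0, v = 37/7, maximum W = 37

Vertices and W = -11u + 7v:
  (5/3, 0) → W = -55/3
  (0, 0) → W = 0
  (73/27, 28/27) → W = -607/27
  (0, 37/7) → W = 37

The binding constraints are 11u + 7v = 37 and u = 0.
Solving simultaneously gives u = 0, v = 37/7.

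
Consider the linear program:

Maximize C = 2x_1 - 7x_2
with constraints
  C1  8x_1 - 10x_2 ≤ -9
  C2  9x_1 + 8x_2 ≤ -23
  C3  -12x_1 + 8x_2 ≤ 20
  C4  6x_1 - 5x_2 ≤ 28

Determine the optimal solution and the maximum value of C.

Extreme points and C = 2x_1 - 7x_2:
  (-151/77, -103/154) → C = 117/154
  (-16/7, -13/14) → C = 27/14
  (-43/21, -4/7) → C = -2/21

The optimum lies where 8x_1 - 10x_2 = -9 and -12x_1 + 8x_2 = 20.
Solving simultaneously gives x_1 = -16/7, x_2 = -13/14.

x_1 = -16/7, x_2 = -13/14, maximum C = 27/14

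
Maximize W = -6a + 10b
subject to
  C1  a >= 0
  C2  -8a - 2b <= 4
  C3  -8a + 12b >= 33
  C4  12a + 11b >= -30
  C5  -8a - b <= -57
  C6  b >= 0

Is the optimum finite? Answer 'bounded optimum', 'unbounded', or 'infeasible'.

unbounded

From the feasible point (0, 57), moving in the direction (0, 1) keeps every constraint satisfied while W increases without bound.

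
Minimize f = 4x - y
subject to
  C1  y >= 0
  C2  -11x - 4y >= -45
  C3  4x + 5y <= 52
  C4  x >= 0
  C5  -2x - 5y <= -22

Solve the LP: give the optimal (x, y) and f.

Extreme points and f = 4x - y:
  (17/39, 392/39) → f = -108/13
  (137/47, 152/47) → f = 396/47
  (0, 52/5) → f = -52/5
  (0, 22/5) → f = -22/5

The binding constraints are 4x + 5y = 52 and x = 0.
Solving simultaneously gives x = 0, y = 52/5.

x = 0, y = 52/5, minimum f = -52/5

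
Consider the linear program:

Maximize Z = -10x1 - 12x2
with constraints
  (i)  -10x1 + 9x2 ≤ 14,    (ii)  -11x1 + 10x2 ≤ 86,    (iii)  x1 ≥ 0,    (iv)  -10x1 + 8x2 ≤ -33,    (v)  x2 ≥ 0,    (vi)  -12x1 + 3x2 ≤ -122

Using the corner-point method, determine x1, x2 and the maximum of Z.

Extreme points and Z = -10x1 - 12x2:
  (634, 706) → Z = -14812
  (409/10, 47) → Z = -973
  (877/66, 412/33) → Z = -9329/33
  (61/6, 0) → Z = -305/3
The feasible region is unbounded (it extends along (10, 11), (1, 0)), but Z strictly decreases along every unbounded feasible direction, so there is no improving ray and the maximum is attained at a vertex.

The binding constraints are x2 = 0 and -12x1 + 3x2 = -122.
Solving simultaneously gives x1 = 61/6, x2 = 0.

x1 = 61/6, x2 = 0, maximum Z = -305/3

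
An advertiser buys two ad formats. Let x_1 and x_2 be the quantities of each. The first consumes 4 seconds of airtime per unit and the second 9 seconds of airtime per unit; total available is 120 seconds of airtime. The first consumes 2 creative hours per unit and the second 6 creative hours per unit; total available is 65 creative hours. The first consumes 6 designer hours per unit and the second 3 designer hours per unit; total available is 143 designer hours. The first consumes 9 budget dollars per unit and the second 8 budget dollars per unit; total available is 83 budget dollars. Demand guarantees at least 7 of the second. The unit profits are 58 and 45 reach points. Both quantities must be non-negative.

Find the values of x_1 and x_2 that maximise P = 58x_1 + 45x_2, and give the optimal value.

x_1 = 3, x_2 = 7, maximum P = 489

Corner points and P = 58x_1 + 45x_2:
  (0, 83/8) → P = 3735/8
  (0, 7) → P = 315
  (3, 7) → P = 489

The binding constraints are 9x_1 + 8x_2 = 83 and x_2 = 7.
Solving simultaneously gives x_1 = 3, x_2 = 7.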